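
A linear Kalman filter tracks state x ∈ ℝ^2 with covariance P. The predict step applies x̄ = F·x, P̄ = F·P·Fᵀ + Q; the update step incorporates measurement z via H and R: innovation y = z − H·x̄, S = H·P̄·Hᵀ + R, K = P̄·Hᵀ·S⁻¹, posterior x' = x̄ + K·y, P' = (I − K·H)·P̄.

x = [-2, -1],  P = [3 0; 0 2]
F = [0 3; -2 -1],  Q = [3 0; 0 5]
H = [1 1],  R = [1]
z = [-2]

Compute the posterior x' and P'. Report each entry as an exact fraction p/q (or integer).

x̄ = F·x = [-3, 5]
P̄ = F·P·Fᵀ + Q = [21 -6; -6 19]
y = z − H·x̄ = [-4]
S = H·P̄·Hᵀ + R = [29]
K = P̄·Hᵀ·S⁻¹ = [15/29; 13/29]
x' = x̄ + K·y = [-147/29, 93/29]
P' = (I − K·H)·P̄ = [384/29 -369/29; -369/29 382/29]

x' = [-147/29, 93/29]
P' = [384/29 -369/29; -369/29 382/29]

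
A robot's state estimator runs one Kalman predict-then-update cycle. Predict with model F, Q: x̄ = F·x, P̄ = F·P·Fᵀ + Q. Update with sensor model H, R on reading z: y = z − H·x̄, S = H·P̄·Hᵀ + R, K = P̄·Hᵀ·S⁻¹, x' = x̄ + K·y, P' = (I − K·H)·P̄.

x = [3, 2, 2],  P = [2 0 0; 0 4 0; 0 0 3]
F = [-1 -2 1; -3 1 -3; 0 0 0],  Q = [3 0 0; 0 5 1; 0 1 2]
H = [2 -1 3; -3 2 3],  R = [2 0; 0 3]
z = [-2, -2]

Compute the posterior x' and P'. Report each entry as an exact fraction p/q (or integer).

x' = [-190335/29312, -317699/29312, 1591/29312]
P' = [203779/29312 334071/29312 -20315/29312; 334071/29312 563739/29312 -34287/29312; -20315/29312 -34287/29312 5747/29312]

x̄ = F·x = [-5, -13, 0]
P̄ = F·P·Fᵀ + Q = [24 -11 0; -11 54 1; 0 1 2]
y = z − H·x̄ = [-5, 9]
S = H·P̄·Hᵀ + R = [208 -308; -308 597]
K = P̄·Hᵀ·S⁻¹ = [6271/29312 -345/7328; 771/29312 1867/7328; 5449/29312 801/7328]
x' = x̄ + K·y = [-190335/29312, -317699/29312, 1591/29312]
P' = (I − K·H)·P̄ = [203779/29312 334071/29312 -20315/29312; 334071/29312 563739/29312 -34287/29312; -20315/29312 -34287/29312 5747/29312]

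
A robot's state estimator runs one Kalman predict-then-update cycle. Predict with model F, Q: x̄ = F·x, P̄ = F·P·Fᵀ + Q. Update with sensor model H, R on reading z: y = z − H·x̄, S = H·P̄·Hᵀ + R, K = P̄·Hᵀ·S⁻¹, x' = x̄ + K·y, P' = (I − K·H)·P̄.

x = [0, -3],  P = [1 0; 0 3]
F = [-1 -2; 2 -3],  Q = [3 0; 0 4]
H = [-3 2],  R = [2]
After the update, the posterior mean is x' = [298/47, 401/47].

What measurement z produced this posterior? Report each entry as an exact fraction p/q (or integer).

x̄ = F·x = [6, 9]
P̄ = F·P·Fᵀ + Q = [16 16; 16 35]
S = H·P̄·Hᵀ + R = [94]
K = P̄·Hᵀ·S⁻¹ = [-8/47; 11/47]
x' − x̄ = [16/47, -22/47] = K·y
y = (KᵀK)⁻¹·Kᵀ·(x' − x̄) = [-2]
z = y + H·x̄ = [-2] + [0] = [-2]

z = [-2]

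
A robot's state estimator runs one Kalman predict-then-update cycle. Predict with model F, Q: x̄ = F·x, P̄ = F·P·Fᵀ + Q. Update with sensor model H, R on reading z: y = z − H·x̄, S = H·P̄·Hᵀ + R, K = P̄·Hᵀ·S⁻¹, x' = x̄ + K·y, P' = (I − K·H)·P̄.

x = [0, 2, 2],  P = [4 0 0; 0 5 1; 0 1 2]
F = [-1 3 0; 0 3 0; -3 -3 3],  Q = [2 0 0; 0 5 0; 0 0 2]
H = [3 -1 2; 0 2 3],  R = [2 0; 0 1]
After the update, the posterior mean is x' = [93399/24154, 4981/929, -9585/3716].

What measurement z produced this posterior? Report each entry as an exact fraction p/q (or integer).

x̄ = F·x = [6, 6, 0]
P̄ = F·P·Fᵀ + Q = [51 45 -24; 45 50 -36; -24 -36 83]
S = H·P̄·Hᵀ + R = [429 416; 416 516]
K = P̄·Hᵀ·S⁻¹ = [5868/12077 -663/1858; 193/929 -170/929; -126/929 1681/3716]
x' − x̄ = [-51525/24154, -593/929, -9585/3716] = K·y
y = (KᵀK)⁻¹·Kᵀ·(x' − x̄) = [-11, -9]
z = y + H·x̄ = [-11, -9] + [12, 12] = [1, 3]

z = [1, 3]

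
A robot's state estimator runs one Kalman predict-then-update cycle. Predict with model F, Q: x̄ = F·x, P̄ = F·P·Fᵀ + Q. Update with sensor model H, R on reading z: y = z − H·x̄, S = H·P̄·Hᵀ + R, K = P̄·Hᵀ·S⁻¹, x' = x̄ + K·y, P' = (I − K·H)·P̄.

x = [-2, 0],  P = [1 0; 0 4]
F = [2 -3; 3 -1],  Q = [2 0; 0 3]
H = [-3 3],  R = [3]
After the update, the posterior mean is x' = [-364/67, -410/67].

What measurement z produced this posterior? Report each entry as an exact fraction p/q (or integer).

x̄ = F·x = [-4, -6]
P̄ = F·P·Fᵀ + Q = [42 18; 18 16]
S = H·P̄·Hᵀ + R = [201]
K = P̄·Hᵀ·S⁻¹ = [-24/67; -2/67]
x' − x̄ = [-96/67, -8/67] = K·y
y = (KᵀK)⁻¹·Kᵀ·(x' − x̄) = [4]
z = y + H·x̄ = [4] + [-6] = [-2]

z = [-2]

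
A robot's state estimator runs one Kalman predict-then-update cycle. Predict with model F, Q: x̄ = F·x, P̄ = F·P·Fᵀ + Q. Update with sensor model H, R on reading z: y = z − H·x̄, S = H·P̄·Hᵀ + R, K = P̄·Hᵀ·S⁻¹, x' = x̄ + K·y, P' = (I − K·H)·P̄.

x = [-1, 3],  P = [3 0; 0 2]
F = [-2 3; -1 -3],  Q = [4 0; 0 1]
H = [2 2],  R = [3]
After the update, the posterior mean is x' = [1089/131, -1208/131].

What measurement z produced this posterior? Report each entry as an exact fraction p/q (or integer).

x̄ = F·x = [11, -8]
P̄ = F·P·Fᵀ + Q = [34 -12; -12 22]
S = H·P̄·Hᵀ + R = [131]
K = P̄·Hᵀ·S⁻¹ = [44/131; 20/131]
x' − x̄ = [-352/131, -160/131] = K·y
y = (KᵀK)⁻¹·Kᵀ·(x' − x̄) = [-8]
z = y + H·x̄ = [-8] + [6] = [-2]

z = [-2]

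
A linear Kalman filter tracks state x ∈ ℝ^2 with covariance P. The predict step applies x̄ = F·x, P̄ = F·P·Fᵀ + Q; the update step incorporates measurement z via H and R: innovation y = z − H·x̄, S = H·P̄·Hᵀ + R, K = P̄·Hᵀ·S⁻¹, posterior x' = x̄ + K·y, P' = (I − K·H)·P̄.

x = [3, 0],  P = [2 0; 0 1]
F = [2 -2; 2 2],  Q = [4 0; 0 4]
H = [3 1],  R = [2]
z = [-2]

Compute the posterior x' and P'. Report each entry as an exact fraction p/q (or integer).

x̄ = F·x = [6, 6]
P̄ = F·P·Fᵀ + Q = [16 4; 4 16]
y = z − H·x̄ = [-26]
S = H·P̄·Hᵀ + R = [186]
K = P̄·Hᵀ·S⁻¹ = [26/93; 14/93]
x' = x̄ + K·y = [-118/93, 194/93]
P' = (I − K·H)·P̄ = [136/93 -356/93; -356/93 1096/93]

x' = [-118/93, 194/93]
P' = [136/93 -356/93; -356/93 1096/93]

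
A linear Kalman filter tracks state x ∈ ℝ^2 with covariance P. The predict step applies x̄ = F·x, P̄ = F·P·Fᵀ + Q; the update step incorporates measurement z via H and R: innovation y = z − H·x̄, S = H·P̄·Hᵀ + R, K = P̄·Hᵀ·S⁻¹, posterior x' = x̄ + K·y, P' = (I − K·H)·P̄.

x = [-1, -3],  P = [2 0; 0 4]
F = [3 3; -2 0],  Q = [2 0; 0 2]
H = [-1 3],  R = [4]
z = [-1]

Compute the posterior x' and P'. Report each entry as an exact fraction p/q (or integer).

x̄ = F·x = [-12, 2]
P̄ = F·P·Fᵀ + Q = [56 -12; -12 10]
y = z − H·x̄ = [-19]
S = H·P̄·Hᵀ + R = [222]
K = P̄·Hᵀ·S⁻¹ = [-46/111; 7/37]
x' = x̄ + K·y = [-458/111, -59/37]
P' = (I − K·H)·P̄ = [1984/111 200/37; 200/37 76/37]

x' = [-458/111, -59/37]
P' = [1984/111 200/37; 200/37 76/37]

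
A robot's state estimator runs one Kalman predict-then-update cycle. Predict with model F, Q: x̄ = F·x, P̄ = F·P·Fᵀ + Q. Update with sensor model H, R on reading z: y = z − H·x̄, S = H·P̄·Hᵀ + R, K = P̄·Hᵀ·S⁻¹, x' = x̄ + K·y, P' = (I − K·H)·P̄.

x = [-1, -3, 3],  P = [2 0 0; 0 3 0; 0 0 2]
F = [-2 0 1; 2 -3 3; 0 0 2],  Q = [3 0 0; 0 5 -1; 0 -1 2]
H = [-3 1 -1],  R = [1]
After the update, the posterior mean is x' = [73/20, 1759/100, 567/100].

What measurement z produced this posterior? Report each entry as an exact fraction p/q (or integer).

z = [1]

x̄ = F·x = [5, 16, 6]
P̄ = F·P·Fᵀ + Q = [13 -2 4; -2 58 11; 4 11 10]
S = H·P̄·Hᵀ + R = [200]
K = P̄·Hᵀ·S⁻¹ = [-9/40; 53/200; -11/200]
x' − x̄ = [-27/20, 159/100, -33/100] = K·y
y = (KᵀK)⁻¹·Kᵀ·(x' − x̄) = [6]
z = y + H·x̄ = [6] + [-5] = [1]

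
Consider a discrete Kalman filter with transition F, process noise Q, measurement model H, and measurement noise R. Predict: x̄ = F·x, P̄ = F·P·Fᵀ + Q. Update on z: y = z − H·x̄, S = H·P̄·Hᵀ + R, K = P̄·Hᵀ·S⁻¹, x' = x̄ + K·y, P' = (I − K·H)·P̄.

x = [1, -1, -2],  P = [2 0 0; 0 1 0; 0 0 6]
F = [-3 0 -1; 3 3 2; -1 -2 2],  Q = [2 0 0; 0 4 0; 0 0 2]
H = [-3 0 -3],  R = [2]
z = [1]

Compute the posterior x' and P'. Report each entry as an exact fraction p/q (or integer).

x' = [61/104, -1129/208, -15/16]
P' = [451/26 -1155/52 -69/4; -1155/52 4991/104 177/8; -69/4 177/8 139/8]

x̄ = F·x = [-1, -4, -3]
P̄ = F·P·Fᵀ + Q = [26 -30 -6; -30 55 12; -6 12 32]
y = z − H·x̄ = [-11]
S = H·P̄·Hᵀ + R = [416]
K = P̄·Hᵀ·S⁻¹ = [-15/104; 27/208; -3/16]
x' = x̄ + K·y = [61/104, -1129/208, -15/16]
P' = (I − K·H)·P̄ = [451/26 -1155/52 -69/4; -1155/52 4991/104 177/8; -69/4 177/8 139/8]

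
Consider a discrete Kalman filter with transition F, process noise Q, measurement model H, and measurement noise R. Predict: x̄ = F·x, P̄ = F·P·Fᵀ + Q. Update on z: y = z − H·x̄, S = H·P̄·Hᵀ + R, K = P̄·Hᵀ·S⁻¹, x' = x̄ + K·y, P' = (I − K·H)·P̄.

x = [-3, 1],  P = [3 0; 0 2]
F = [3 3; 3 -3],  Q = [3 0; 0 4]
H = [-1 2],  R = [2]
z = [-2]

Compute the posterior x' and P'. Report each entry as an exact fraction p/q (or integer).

x̄ = F·x = [-6, -12]
P̄ = F·P·Fᵀ + Q = [48 9; 9 49]
y = z − H·x̄ = [16]
S = H·P̄·Hᵀ + R = [210]
K = P̄·Hᵀ·S⁻¹ = [-1/7; 89/210]
x' = x̄ + K·y = [-58/7, -548/105]
P' = (I − K·H)·P̄ = [306/7 152/7; 152/7 2369/210]

x' = [-58/7, -548/105]
P' = [306/7 152/7; 152/7 2369/210]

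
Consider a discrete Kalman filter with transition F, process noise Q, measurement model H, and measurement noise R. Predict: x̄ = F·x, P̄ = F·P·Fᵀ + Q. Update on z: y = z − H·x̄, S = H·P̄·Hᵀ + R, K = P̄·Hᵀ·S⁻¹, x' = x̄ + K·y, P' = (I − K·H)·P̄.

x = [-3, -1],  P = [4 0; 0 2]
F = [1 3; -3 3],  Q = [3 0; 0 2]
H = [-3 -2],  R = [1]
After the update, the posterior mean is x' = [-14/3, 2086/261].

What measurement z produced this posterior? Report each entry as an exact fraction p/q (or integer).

x̄ = F·x = [-6, 6]
P̄ = F·P·Fᵀ + Q = [25 6; 6 56]
S = H·P̄·Hᵀ + R = [522]
K = P̄·Hᵀ·S⁻¹ = [-1/6; -65/261]
x' − x̄ = [4/3, 520/261] = K·y
y = (KᵀK)⁻¹·Kᵀ·(x' − x̄) = [-8]
z = y + H·x̄ = [-8] + [6] = [-2]

z = [-2]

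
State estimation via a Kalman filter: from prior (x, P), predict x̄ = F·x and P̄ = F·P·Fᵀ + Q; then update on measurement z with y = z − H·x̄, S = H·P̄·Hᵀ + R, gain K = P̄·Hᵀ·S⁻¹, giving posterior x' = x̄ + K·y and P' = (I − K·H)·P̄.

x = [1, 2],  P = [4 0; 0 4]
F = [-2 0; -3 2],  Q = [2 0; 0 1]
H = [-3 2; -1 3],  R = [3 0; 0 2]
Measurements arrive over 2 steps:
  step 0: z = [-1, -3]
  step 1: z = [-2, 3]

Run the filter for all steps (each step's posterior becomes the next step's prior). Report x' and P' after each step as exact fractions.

step 0: x̄ = F·x = [-2, 1]
step 0: P̄ = F·P·Fᵀ + Q = [18 24; 24 53]
step 0: y = z − H·x̄ = [-9, -8]
step 0: S = H·P̄·Hᵀ + R = [89 108; 108 353]
step 0: K = P̄·Hᵀ·S⁻¹ = [-7950/19753 5454/19753; -2578/19753 8343/19753]
step 0: x' = x̄ + K·y = [-11588/19753, -23789/19753]
step 0: P' = (I − K·H)·P̄ = [13338/19753 8082/19753; 8082/19753 8256/19753]
step 1: x̄ = F·x = [23176/19753, -12814/19753]
step 1: P̄ = F·P·Fᵀ + Q = [92858/19753 47700/19753; 47700/19753 75835/19753]
step 1: y = z − H·x̄ = [55650/19753, 120877/19753]
step 1: S = H·P̄·Hᵀ + R = [625921/19753 208884/19753; 208884/19753 528679/19753]
step 1: K = P̄·Hᵀ·S⁻¹ = [-5433858/14543551 3529066/14543551; -1672030/14543551 5606925/14543551]
step 1: x' = x̄ + K·y = [23350886/14543551, 20165987/14543551]
step 1: P' = (I − K·H)·P̄ = [9002998/14543551 5353710/14543551; 5353710/14543551 5522520/14543551]

step 0: x' = [-11588/19753, -23789/19753], P' = [13338/19753 8082/19753; 8082/19753 8256/19753]
step 1: x' = [23350886/14543551, 20165987/14543551], P' = [9002998/14543551 5353710/14543551; 5353710/14543551 5522520/14543551]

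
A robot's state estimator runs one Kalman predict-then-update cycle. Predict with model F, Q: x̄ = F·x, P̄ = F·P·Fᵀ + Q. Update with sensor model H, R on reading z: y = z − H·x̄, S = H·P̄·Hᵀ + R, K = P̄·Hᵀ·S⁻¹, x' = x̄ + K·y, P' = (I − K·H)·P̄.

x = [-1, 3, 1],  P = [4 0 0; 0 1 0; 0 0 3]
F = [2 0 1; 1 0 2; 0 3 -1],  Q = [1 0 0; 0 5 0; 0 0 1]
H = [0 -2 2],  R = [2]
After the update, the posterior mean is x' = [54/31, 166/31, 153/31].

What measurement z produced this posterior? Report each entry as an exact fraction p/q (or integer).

z = [-1]

x̄ = F·x = [-1, 1, 8]
P̄ = F·P·Fᵀ + Q = [20 14 -3; 14 21 -6; -3 -6 13]
S = H·P̄·Hᵀ + R = [186]
K = P̄·Hᵀ·S⁻¹ = [-17/93; -9/31; 19/93]
x' − x̄ = [85/31, 135/31, -95/31] = K·y
y = (KᵀK)⁻¹·Kᵀ·(x' − x̄) = [-15]
z = y + H·x̄ = [-15] + [14] = [-1]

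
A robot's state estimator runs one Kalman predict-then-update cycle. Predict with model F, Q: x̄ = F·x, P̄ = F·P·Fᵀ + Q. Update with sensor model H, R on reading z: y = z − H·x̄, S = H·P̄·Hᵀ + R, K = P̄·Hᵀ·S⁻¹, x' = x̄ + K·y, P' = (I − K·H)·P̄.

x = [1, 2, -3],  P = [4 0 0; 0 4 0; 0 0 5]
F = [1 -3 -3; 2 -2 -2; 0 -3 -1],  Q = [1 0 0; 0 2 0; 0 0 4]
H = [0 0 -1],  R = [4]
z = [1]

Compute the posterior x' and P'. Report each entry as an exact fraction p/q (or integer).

x' = [298/49, 264/49, -57/49]
P' = [1613/49 1304/49 204/49; 1304/49 1490/49 136/49; 204/49 136/49 180/49]

x̄ = F·x = [4, 4, -3]
P̄ = F·P·Fᵀ + Q = [86 62 51; 62 54 34; 51 34 45]
y = z − H·x̄ = [-2]
S = H·P̄·Hᵀ + R = [49]
K = P̄·Hᵀ·S⁻¹ = [-51/49; -34/49; -45/49]
x' = x̄ + K·y = [298/49, 264/49, -57/49]
P' = (I − K·H)·P̄ = [1613/49 1304/49 204/49; 1304/49 1490/49 136/49; 204/49 136/49 180/49]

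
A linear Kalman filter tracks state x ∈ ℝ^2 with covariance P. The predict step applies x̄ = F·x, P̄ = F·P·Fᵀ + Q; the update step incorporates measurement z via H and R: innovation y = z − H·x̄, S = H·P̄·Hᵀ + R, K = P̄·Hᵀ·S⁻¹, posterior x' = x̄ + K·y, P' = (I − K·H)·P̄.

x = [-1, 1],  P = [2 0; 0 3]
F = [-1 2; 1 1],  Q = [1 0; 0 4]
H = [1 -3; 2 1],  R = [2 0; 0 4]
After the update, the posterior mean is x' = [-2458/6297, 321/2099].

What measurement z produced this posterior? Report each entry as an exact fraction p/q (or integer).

x̄ = F·x = [3, 0]
P̄ = F·P·Fᵀ + Q = [15 4; 4 9]
S = H·P̄·Hᵀ + R = [74 -17; -17 89]
K = P̄·Hᵀ·S⁻¹ = [845/6297 2567/6297; -586/2099 289/2099]
x' − x̄ = [-21349/6297, 321/2099] = K·y
y = (KᵀK)⁻¹·Kᵀ·(x' − x̄) = [-4, -7]
z = y + H·x̄ = [-4, -7] + [3, 6] = [-1, -1]

z = [-1, -1]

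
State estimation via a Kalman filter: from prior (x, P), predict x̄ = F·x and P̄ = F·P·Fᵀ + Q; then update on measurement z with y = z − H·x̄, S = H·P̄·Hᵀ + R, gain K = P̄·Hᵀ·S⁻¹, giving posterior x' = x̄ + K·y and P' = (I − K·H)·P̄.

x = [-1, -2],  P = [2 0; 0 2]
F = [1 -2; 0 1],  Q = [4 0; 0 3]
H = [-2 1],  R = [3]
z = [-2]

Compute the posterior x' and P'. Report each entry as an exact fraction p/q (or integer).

x̄ = F·x = [3, -2]
P̄ = F·P·Fᵀ + Q = [14 -4; -4 5]
y = z − H·x̄ = [6]
S = H·P̄·Hᵀ + R = [80]
K = P̄·Hᵀ·S⁻¹ = [-2/5; 13/80]
x' = x̄ + K·y = [3/5, -41/40]
P' = (I − K·H)·P̄ = [6/5 6/5; 6/5 231/80]

x' = [3/5, -41/40]
P' = [6/5 6/5; 6/5 231/80]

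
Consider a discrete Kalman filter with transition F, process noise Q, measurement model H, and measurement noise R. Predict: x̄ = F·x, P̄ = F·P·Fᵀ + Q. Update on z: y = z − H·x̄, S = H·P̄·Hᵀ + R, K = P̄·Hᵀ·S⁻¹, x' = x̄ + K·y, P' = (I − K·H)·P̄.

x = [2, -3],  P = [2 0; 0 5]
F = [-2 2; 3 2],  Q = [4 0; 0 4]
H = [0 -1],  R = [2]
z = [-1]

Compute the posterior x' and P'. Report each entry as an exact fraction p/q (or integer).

x̄ = F·x = [-10, 0]
P̄ = F·P·Fᵀ + Q = [32 8; 8 42]
y = z − H·x̄ = [-1]
S = H·P̄·Hᵀ + R = [44]
K = P̄·Hᵀ·S⁻¹ = [-2/11; -21/22]
x' = x̄ + K·y = [-108/11, 21/22]
P' = (I − K·H)·P̄ = [336/11 4/11; 4/11 21/11]

x' = [-108/11, 21/22]
P' = [336/11 4/11; 4/11 21/11]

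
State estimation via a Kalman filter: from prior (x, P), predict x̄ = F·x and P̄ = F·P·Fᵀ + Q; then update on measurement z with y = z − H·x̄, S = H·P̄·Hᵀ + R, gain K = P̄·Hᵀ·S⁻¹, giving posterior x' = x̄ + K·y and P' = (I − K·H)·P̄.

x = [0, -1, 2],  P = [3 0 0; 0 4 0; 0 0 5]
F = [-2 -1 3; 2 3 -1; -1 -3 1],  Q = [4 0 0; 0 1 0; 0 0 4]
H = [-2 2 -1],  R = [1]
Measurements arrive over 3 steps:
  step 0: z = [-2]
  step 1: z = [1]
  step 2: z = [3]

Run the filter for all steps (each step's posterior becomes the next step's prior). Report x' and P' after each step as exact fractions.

step 0: x' = [1592/1157, 506/1157, 13/89], P' = [17124/1157 11030/1157 -919/89; 11030/1157 8189/1157 -455/89; -919/89 -455/89 944/89]
step 1: x' = [1934141/4345697, 3790033/4345697, -642521/4345697], P' = [51582521/4345697 34884215/4345697 -32463169/4345697; 34884215/4345697 26714944/4345697 -17228062/4345697; -32463169/4345697 -17228062/4345697 62338813/8691394]
step 2: x' = [14962501276/51242642001, 59855792696/51242642001, -64045029623/51242642001], P' = [474105957926/51242642001 318234047380/51242642001 -301014778717/51242642001; 318234047380/51242642001 250381142351/51242642001 -146385396131/51242642001; -301014778717/51242642001 -146385396131/51242642001 317675458883/51242642001]

step 0: x̄ = F·x = [7, -5, 5]
step 0: P̄ = F·P·Fᵀ + Q = [65 -39 33; -39 54 -47; 33 -47 48]
step 0: y = z − H·x̄ = [27]
step 0: S = H·P̄·Hᵀ + R = [1157]
step 0: K = P̄·Hᵀ·S⁻¹ = [-241/1157; 233/1157; -16/89]
step 0: x' = x̄ + K·y = [1592/1157, 506/1157, 13/89]
step 0: P' = (I − K·H)·P̄ = [17124/1157 11030/1157 -919/89; 11030/1157 8189/1157 -455/89; -919/89 -455/89 944/89]
step 1: x̄ = F·x = [-3183/1157, 4533/1157, -2941/1157]
step 1: P̄ = F·P·Fᵀ + Q = [414735/1157 -372845/1157 291726/1157; -372845/1157 371264/1157 -290822/1157; 291726/1157 -290822/1157 233289/1157]
step 1: y = z − H·x̄ = [-17216/1157]
step 1: S = H·P̄·Hᵀ + R = [8691394/1157]
step 1: K = P̄·Hᵀ·S⁻¹ = [-933443/4345697; 889520/4345697; -1398385/8691394]
step 1: x' = x̄ + K·y = [1934141/4345697, 3790033/4345697, -642521/4345697]
step 1: P' = (I − K·H)·P̄ = [51582521/4345697 34884215/4345697 -32463169/4345697; 34884215/4345697 26714944/4345697 -17228062/4345697; -32463169/4345697 -17228062/4345697 62338813/8691394]
step 2: x̄ = F·x = [-9585878/4345697, 15880902/4345697, -13946761/4345697]
step 2: P̄ = F·P·Fᵀ + Q = [2326831469/8691394 -2182085655/8691394 1711208127/8691394; -2182085655/8691394 2268222623/8691394 -1778969517/8691394; 1711208127/8691394 -1778969517/8691394 1436338423/8691394]
step 2: y = z − H·x̄ = [-51843230/4345697]
step 2: S = H·P̄·Hᵀ + R = [51242642001/8691394]
step 2: K = P̄·Hᵀ·S⁻¹ = [-10729042375/51242642001; 10679586073/51242642001; -8416693711/51242642001]
step 2: x' = x̄ + K·y = [14962501276/51242642001, 59855792696/51242642001, -64045029623/51242642001]
step 2: P' = (I − K·H)·P̄ = [474105957926/51242642001 318234047380/51242642001 -301014778717/51242642001; 318234047380/51242642001 250381142351/51242642001 -146385396131/51242642001; -301014778717/51242642001 -146385396131/51242642001 317675458883/51242642001]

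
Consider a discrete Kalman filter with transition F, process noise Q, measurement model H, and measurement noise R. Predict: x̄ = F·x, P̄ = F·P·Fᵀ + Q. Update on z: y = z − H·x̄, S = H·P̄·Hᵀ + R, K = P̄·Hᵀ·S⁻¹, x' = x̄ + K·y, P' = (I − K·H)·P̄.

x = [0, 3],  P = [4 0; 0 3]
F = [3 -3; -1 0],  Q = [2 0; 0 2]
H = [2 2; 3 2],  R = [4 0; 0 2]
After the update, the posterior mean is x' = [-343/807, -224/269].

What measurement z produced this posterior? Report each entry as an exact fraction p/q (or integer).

x̄ = F·x = [-9, 0]
P̄ = F·P·Fᵀ + Q = [65 -12; -12 6]
S = H·P̄·Hᵀ + R = [192 294; 294 467]
K = P̄·Hᵀ·S⁻¹ = [-193/807 139/269; 121/269 -90/269]
x' − x̄ = [6920/807, -224/269] = K·y
y = (KᵀK)⁻¹·Kᵀ·(x' − x̄) = [16, 24]
z = y + H·x̄ = [16, 24] + [-18, -27] = [-2, -3]

z = [-2, -3]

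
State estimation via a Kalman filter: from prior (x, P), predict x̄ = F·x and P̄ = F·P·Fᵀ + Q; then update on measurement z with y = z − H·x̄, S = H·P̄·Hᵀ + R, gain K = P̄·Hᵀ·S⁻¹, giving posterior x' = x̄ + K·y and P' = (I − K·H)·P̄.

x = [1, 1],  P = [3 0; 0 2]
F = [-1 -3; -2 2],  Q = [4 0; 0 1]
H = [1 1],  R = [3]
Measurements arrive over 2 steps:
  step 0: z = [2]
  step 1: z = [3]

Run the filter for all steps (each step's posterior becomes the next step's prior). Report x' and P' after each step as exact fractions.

step 0: x̄ = F·x = [-4, 0]
step 0: P̄ = F·P·Fᵀ + Q = [25 -6; -6 21]
step 0: y = z − H·x̄ = [6]
step 0: S = H·P̄·Hᵀ + R = [37]
step 0: K = P̄·Hᵀ·S⁻¹ = [19/37; 15/37]
step 0: x' = x̄ + K·y = [-34/37, 90/37]
step 0: P' = (I − K·H)·P̄ = [564/37 -507/37; -507/37 552/37]
step 1: x̄ = F·x = [-236/37, 248/37]
step 1: P̄ = F·P·Fᵀ + Q = [2638/37 -4212/37; -4212/37 8557/37]
step 1: y = z − H·x̄ = [99/37]
step 1: S = H·P̄·Hᵀ + R = [2882/37]
step 1: K = P̄·Hᵀ·S⁻¹ = [-787/1441; 395/262]
step 1: x' = x̄ + K·y = [-1027/131, 2813/262]
step 1: P' = (I − K·H)·P̄ = [69260/1441 -6511/131; -6511/131 14207/262]

step 0: x' = [-34/37, 90/37], P' = [564/37 -507/37; -507/37 552/37]
step 1: x' = [-1027/131, 2813/262], P' = [69260/1441 -6511/131; -6511/131 14207/262]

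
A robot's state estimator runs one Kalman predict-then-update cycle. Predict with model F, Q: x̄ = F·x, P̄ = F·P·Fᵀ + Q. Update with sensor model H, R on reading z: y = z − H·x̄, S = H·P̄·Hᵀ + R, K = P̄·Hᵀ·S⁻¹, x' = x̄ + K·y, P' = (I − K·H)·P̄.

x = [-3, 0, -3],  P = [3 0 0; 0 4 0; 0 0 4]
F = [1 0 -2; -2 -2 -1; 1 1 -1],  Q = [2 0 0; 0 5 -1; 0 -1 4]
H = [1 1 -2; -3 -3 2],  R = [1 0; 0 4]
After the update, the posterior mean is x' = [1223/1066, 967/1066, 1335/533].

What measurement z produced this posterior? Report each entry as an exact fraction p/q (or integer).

x̄ = F·x = [3, 9, 0]
P̄ = F·P·Fᵀ + Q = [21 2 11; 2 37 -11; 11 -11 15]
S = H·P̄·Hᵀ + R = [123 -246; -246 622]
K = P̄·Hᵀ·S⁻¹ = [-1094/1599 -9/26; 1874/7995 -17/130; -376/533 -3/13]
x' − x̄ = [-1975/1066, -8627/1066, 1335/533] = K·y
y = (KᵀK)⁻¹·Kᵀ·(x' − x̄) = [-15, 35]
z = y + H·x̄ = [-15, 35] + [12, -36] = [-3, -1]

z = [-3, -1]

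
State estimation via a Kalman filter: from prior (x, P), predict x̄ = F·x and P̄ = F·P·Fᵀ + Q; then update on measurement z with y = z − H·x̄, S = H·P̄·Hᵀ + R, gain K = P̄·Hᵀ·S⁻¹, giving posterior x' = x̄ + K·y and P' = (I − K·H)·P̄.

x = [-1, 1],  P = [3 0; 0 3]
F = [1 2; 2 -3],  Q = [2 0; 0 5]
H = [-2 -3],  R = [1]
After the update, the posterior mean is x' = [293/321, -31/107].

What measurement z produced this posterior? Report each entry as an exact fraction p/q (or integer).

z = [-1]

x̄ = F·x = [1, -5]
P̄ = F·P·Fᵀ + Q = [17 -12; -12 44]
S = H·P̄·Hᵀ + R = [321]
K = P̄·Hᵀ·S⁻¹ = [2/321; -36/107]
x' − x̄ = [-28/321, 504/107] = K·y
y = (KᵀK)⁻¹·Kᵀ·(x' − x̄) = [-14]
z = y + H·x̄ = [-14] + [13] = [-1]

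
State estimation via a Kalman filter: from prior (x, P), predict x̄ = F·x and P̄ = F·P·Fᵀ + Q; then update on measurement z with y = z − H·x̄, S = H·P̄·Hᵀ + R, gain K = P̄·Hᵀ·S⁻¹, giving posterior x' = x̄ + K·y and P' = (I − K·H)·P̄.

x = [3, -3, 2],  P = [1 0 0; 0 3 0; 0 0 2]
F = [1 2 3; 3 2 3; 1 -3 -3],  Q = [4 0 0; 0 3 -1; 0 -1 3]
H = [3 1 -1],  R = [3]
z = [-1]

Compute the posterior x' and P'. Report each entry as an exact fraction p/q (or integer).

x' = [406/885, 1138/177, 7754/885]
P' = [1046/885 -214/177 1549/885; -214/177 1309/177 562/177; 1549/885 562/177 8021/885]

x̄ = F·x = [3, 9, 6]
P̄ = F·P·Fᵀ + Q = [35 33 -35; 33 42 -34; -35 -34 49]
y = z − H·x̄ = [-13]
S = H·P̄·Hᵀ + R = [885]
K = P̄·Hᵀ·S⁻¹ = [173/885; 35/177; -188/885]
x' = x̄ + K·y = [406/885, 1138/177, 7754/885]
P' = (I − K·H)·P̄ = [1046/885 -214/177 1549/885; -214/177 1309/177 562/177; 1549/885 562/177 8021/885]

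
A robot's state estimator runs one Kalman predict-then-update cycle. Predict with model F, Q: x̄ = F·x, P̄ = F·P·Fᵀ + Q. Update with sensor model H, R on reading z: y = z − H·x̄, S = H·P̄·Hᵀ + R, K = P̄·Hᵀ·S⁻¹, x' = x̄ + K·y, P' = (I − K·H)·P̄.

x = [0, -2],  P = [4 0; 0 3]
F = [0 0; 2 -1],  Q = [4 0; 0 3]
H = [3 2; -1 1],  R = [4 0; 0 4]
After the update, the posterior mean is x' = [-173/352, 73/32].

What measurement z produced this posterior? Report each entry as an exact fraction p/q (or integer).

z = [3, 3]

x̄ = F·x = [0, 2]
P̄ = F·P·Fᵀ + Q = [4 0; 0 22]
S = H·P̄·Hᵀ + R = [128 32; 32 30]
K = P̄·Hᵀ·S⁻¹ = [61/352 -7/22; 7/32 1/2]
x' − x̄ = [-173/352, 9/32] = K·y
y = (KᵀK)⁻¹·Kᵀ·(x' − x̄) = [-1, 1]
z = y + H·x̄ = [-1, 1] + [4, 2] = [3, 3]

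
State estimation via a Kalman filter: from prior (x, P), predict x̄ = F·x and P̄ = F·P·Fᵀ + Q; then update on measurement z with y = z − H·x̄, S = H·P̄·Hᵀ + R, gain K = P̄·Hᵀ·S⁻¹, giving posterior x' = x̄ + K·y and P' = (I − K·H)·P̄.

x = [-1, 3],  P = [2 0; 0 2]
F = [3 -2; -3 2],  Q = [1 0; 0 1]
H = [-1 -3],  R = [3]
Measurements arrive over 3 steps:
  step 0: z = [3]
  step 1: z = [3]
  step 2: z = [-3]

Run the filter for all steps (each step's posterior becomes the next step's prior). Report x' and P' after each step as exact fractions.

step 0: x̄ = F·x = [-9, 9]
step 0: P̄ = F·P·Fᵀ + Q = [27 -26; -26 27]
step 0: y = z − H·x̄ = [21]
step 0: S = H·P̄·Hᵀ + R = [117]
step 0: K = P̄·Hᵀ·S⁻¹ = [17/39; -55/117]
step 0: x' = x̄ + K·y = [2/13, -34/39]
step 0: P' = (I − K·H)·P̄ = [62/13 -79/39; -79/39 134/117]
step 1: x̄ = F·x = [86/39, -86/39]
step 1: P̄ = F·P·Fᵀ + Q = [8519/117 -8402/117; -8402/117 8519/117]
step 1: y = z − H·x̄ = [-55/39]
step 1: S = H·P̄·Hᵀ + R = [35129/117]
step 1: K = P̄·Hᵀ·S⁻¹ = [16687/35129; -17155/35129]
step 1: x' = x̄ + K·y = [53931/35129, -53271/35129]
step 1: P' = (I − K·H)·P̄ = [177846/35129 -75969/35129; -75969/35129 42478/35129]
step 2: x̄ = F·x = [268335/35129, -268335/35129]
step 2: P̄ = F·P·Fᵀ + Q = [2717283/35129 -2682154/35129; -2682154/35129 2717283/35129]
step 2: y = z − H·x̄ = [-642057/35129]
step 2: S = H·P̄·Hᵀ + R = [11185293/35129]
step 2: K = P̄·Hᵀ·S⁻¹ = [1776393/3728431; -781385/1597899]
step 2: x' = x̄ + K·y = [-3987504/3728431, 691940/532633]
step 2: P' = (I − K·H)·P̄ = [18915594/3728431 -1154513/532633; -1154513/532633 1935898/1597899]

step 0: x' = [2/13, -34/39], P' = [62/13 -79/39; -79/39 134/117]
step 1: x' = [53931/35129, -53271/35129], P' = [177846/35129 -75969/35129; -75969/35129 42478/35129]
step 2: x' = [-3987504/3728431, 691940/532633], P' = [18915594/3728431 -1154513/532633; -1154513/532633 1935898/1597899]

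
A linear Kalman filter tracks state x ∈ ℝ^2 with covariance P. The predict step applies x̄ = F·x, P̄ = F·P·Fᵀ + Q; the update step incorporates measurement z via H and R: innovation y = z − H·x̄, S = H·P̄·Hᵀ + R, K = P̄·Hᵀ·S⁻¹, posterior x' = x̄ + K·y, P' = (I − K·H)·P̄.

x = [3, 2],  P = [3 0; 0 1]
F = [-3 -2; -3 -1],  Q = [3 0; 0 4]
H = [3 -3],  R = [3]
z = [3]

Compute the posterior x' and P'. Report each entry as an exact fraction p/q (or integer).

x' = [-56/5, -302/25]
P' = [31 154/5; 154/5 773/25]

x̄ = F·x = [-13, -11]
P̄ = F·P·Fᵀ + Q = [34 29; 29 32]
y = z − H·x̄ = [9]
S = H·P̄·Hᵀ + R = [75]
K = P̄·Hᵀ·S⁻¹ = [1/5; -3/25]
x' = x̄ + K·y = [-56/5, -302/25]
P' = (I − K·H)·P̄ = [31 154/5; 154/5 773/25]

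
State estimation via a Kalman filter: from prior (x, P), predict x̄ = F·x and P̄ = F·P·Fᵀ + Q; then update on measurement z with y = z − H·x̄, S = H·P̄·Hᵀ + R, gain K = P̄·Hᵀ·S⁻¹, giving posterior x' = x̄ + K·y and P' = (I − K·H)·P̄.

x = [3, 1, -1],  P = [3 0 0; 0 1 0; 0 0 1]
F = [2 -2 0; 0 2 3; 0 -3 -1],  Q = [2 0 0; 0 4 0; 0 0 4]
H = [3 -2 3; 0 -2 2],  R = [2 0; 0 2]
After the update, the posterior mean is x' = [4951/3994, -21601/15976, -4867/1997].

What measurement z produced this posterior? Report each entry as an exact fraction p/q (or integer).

x̄ = F·x = [4, -1, -2]
P̄ = F·P·Fᵀ + Q = [18 -4 6; -4 17 -9; 6 -9 14]
S = H·P̄·Hᵀ + R = [622 302; 302 198]
K = P̄·Hᵀ·S⁻¹ = [1225/3994 -1465/3994; 625/15976 -5149/15976; 97/1997 316/1997]
x' − x̄ = [-11025/3994, -5625/15976, -873/1997] = K·y
y = (KᵀK)⁻¹·Kᵀ·(x' − x̄) = [-9, 0]
z = y + H·x̄ = [-9, 0] + [8, -2] = [-1, -2]

z = [-1, -2]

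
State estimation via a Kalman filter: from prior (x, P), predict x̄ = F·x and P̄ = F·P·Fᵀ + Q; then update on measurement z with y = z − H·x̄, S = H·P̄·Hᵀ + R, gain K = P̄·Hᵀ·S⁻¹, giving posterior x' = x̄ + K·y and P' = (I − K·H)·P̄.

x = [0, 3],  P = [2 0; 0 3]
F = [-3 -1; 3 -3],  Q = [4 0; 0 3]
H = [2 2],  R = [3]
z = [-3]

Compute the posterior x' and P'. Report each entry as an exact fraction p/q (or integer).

x' = [3/223, -369/223]
P' = [4551/223 -4503/223; -4503/223 4620/223]

x̄ = F·x = [-3, -9]
P̄ = F·P·Fᵀ + Q = [25 -9; -9 48]
y = z − H·x̄ = [21]
S = H·P̄·Hᵀ + R = [223]
K = P̄·Hᵀ·S⁻¹ = [32/223; 78/223]
x' = x̄ + K·y = [3/223, -369/223]
P' = (I − K·H)·P̄ = [4551/223 -4503/223; -4503/223 4620/223]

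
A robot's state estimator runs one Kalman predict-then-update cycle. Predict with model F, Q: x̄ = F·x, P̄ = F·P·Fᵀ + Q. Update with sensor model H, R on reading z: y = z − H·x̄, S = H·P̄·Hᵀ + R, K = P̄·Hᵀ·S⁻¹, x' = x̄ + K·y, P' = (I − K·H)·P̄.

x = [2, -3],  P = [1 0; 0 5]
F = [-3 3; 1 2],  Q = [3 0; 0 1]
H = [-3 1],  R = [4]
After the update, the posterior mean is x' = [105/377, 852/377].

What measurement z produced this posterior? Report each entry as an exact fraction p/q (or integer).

x̄ = F·x = [-15, -4]
P̄ = F·P·Fᵀ + Q = [57 27; 27 22]
S = H·P̄·Hᵀ + R = [377]
K = P̄·Hᵀ·S⁻¹ = [-144/377; -59/377]
x' − x̄ = [5760/377, 2360/377] = K·y
y = (KᵀK)⁻¹·Kᵀ·(x' − x̄) = [-40]
z = y + H·x̄ = [-40] + [41] = [1]

z = [1]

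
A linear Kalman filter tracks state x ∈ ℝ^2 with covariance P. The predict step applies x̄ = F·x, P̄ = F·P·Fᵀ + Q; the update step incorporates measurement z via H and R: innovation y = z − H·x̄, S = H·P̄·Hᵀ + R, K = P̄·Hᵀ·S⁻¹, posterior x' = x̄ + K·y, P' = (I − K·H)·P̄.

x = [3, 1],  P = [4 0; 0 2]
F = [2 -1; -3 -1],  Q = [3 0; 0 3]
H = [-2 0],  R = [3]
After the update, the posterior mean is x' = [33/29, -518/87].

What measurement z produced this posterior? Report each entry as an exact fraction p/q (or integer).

x̄ = F·x = [5, -10]
P̄ = F·P·Fᵀ + Q = [21 -22; -22 41]
S = H·P̄·Hᵀ + R = [87]
K = P̄·Hᵀ·S⁻¹ = [-14/29; 44/87]
x' − x̄ = [-112/29, 352/87] = K·y
y = (KᵀK)⁻¹·Kᵀ·(x' − x̄) = [8]
z = y + H·x̄ = [8] + [-10] = [-2]

z = [-2]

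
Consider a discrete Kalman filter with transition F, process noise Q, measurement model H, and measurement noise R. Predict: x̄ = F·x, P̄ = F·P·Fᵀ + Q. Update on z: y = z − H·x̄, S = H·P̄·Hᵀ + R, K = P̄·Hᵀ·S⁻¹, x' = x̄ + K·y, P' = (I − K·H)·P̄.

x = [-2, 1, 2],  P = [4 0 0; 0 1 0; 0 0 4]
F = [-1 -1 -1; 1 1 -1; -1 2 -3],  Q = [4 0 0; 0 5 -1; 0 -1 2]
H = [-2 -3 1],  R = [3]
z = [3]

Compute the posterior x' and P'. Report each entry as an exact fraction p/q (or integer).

x' = [-17/35, -43/35, -52/35]
P' = [428/35 -128/35 463/35; -128/35 509/105 222/35; 463/35 222/35 1583/35]

x̄ = F·x = [-1, -3, -2]
P̄ = F·P·Fᵀ + Q = [13 -1 14; -1 14 9; 14 9 46]
y = z − H·x̄ = [-6]
S = H·P̄·Hᵀ + R = [105]
K = P̄·Hᵀ·S⁻¹ = [-3/35; -31/105; -3/35]
x' = x̄ + K·y = [-17/35, -43/35, -52/35]
P' = (I − K·H)·P̄ = [428/35 -128/35 463/35; -128/35 509/105 222/35; 463/35 222/35 1583/35]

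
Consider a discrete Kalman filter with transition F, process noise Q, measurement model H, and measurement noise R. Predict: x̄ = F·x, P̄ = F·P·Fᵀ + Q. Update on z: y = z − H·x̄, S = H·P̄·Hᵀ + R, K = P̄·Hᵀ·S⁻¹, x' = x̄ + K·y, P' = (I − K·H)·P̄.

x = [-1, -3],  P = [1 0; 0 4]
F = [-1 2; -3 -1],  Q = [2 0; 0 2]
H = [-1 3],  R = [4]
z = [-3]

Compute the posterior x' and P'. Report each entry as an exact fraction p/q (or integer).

x̄ = F·x = [-5, 6]
P̄ = F·P·Fᵀ + Q = [19 -5; -5 15]
y = z − H·x̄ = [-26]
S = H·P̄·Hᵀ + R = [188]
K = P̄·Hᵀ·S⁻¹ = [-17/94; 25/94]
x' = x̄ + K·y = [-14/47, -43/47]
P' = (I − K·H)·P̄ = [604/47 190/47; 190/47 80/47]

x' = [-14/47, -43/47]
P' = [604/47 190/47; 190/47 80/47]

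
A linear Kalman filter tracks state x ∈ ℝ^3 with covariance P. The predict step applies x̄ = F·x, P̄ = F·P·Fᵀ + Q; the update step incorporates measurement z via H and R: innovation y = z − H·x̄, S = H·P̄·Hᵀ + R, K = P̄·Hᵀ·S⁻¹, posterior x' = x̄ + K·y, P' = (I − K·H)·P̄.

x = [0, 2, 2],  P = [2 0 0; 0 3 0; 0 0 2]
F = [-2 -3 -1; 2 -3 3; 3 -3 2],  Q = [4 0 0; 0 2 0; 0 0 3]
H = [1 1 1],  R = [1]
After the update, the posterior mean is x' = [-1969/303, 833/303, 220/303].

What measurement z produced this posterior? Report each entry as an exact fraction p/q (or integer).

x̄ = F·x = [-8, 0, -2]
P̄ = F·P·Fᵀ + Q = [41 13 11; 13 55 51; 11 51 56]
S = H·P̄·Hᵀ + R = [303]
K = P̄·Hᵀ·S⁻¹ = [65/303; 119/303; 118/303]
x' − x̄ = [455/303, 833/303, 826/303] = K·y
y = (KᵀK)⁻¹·Kᵀ·(x' − x̄) = [7]
z = y + H·x̄ = [7] + [-10] = [-3]

z = [-3]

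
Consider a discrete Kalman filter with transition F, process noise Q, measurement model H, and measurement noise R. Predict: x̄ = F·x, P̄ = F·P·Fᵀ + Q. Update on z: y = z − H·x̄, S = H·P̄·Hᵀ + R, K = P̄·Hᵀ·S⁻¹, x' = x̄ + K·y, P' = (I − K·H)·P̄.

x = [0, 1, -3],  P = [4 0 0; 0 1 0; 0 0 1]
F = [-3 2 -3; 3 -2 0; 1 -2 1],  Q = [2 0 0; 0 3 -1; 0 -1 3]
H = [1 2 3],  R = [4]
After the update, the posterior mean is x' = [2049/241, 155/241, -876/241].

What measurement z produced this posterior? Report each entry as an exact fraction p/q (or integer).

x̄ = F·x = [11, -2, -5]
P̄ = F·P·Fᵀ + Q = [51 -40 -19; -40 43 15; -19 15 12]
S = H·P̄·Hᵀ + R = [241]
K = P̄·Hᵀ·S⁻¹ = [-86/241; 91/241; 47/241]
x' − x̄ = [-602/241, 637/241, 329/241] = K·y
y = (KᵀK)⁻¹·Kᵀ·(x' − x̄) = [7]
z = y + H·x̄ = [7] + [-8] = [-1]

z = [-1]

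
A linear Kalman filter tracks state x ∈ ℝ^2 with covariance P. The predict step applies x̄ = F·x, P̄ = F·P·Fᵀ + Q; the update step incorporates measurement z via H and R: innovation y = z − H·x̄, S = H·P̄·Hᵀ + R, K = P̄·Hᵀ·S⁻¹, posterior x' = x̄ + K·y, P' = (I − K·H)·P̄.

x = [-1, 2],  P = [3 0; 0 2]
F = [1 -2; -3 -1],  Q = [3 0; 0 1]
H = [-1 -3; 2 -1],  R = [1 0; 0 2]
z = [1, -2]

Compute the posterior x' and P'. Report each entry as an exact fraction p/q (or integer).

x' = [-2460/2219, 142/6657]
P' = [837/2219 -530/6657; -530/6657 270/2219]

x̄ = F·x = [-5, 1]
P̄ = F·P·Fᵀ + Q = [14 -5; -5 30]
y = z − H·x̄ = [-1, 9]
S = H·P̄·Hᵀ + R = [255 87; 87 108]
K = P̄·Hᵀ·S⁻¹ = [-307/2219 2776/6657; -1900/6657 -935/6657]
x' = x̄ + K·y = [-2460/2219, 142/6657]
P' = (I − K·H)·P̄ = [837/2219 -530/6657; -530/6657 270/2219]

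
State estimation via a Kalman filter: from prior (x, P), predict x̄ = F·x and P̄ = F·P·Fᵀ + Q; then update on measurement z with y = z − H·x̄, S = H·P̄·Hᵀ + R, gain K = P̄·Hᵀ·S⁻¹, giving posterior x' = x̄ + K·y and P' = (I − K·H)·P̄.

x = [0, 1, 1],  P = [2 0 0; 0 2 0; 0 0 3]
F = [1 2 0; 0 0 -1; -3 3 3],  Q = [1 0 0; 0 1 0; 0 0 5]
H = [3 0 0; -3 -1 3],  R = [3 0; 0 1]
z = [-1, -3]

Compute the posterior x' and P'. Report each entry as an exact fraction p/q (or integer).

x' = [-5493/21833, -1714/21833, -27681/21833]
P' = [7057/21833 -465/21833 6897/21833; -465/21833 54658/21833 17403/21833; 6897/21833 17403/21833 14998/21833]

x̄ = F·x = [2, -1, 6]
P̄ = F·P·Fᵀ + Q = [11 0 6; 0 4 -9; 6 -9 68]
y = z − H·x̄ = [-7, -16]
S = H·P̄·Hᵀ + R = [102 -45; -45 662]
K = P̄·Hᵀ·S⁻¹ = [7057/21833 -15/21833; -465/21833 -1054/21833; 6897/21833 6900/21833]
x' = x̄ + K·y = [-5493/21833, -1714/21833, -27681/21833]
P' = (I − K·H)·P̄ = [7057/21833 -465/21833 6897/21833; -465/21833 54658/21833 17403/21833; 6897/21833 17403/21833 14998/21833]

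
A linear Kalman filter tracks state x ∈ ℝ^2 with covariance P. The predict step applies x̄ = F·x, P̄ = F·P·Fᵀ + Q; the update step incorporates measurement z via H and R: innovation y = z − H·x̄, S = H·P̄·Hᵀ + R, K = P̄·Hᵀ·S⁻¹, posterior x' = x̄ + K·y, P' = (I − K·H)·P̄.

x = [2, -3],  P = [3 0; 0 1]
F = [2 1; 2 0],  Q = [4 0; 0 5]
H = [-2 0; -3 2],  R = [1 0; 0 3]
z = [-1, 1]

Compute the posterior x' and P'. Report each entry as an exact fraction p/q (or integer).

x' = [725/1302, 331/217]
P' = [631/2604 151/434; 151/434 258/217]

x̄ = F·x = [1, 4]
P̄ = F·P·Fᵀ + Q = [17 12; 12 17]
y = z − H·x̄ = [1, -4]
S = H·P̄·Hᵀ + R = [69 54; 54 80]
K = P̄·Hᵀ·S⁻¹ = [-631/1302 -9/868; -151/217 193/434]
x' = x̄ + K·y = [725/1302, 331/217]
P' = (I − K·H)·P̄ = [631/2604 151/434; 151/434 258/217]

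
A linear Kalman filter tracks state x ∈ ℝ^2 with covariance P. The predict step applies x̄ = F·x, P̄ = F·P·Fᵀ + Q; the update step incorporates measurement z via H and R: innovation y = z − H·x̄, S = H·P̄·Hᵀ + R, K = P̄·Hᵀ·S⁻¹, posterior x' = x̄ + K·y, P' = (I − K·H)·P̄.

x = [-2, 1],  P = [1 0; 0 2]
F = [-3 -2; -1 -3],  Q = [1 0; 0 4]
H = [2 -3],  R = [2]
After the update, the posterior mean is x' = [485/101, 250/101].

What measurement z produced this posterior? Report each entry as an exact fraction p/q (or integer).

x̄ = F·x = [4, -1]
P̄ = F·P·Fᵀ + Q = [18 15; 15 23]
S = H·P̄·Hᵀ + R = [101]
K = P̄·Hᵀ·S⁻¹ = [-9/101; -39/101]
x' − x̄ = [81/101, 351/101] = K·y
y = (KᵀK)⁻¹·Kᵀ·(x' − x̄) = [-9]
z = y + H·x̄ = [-9] + [11] = [2]

z = [2]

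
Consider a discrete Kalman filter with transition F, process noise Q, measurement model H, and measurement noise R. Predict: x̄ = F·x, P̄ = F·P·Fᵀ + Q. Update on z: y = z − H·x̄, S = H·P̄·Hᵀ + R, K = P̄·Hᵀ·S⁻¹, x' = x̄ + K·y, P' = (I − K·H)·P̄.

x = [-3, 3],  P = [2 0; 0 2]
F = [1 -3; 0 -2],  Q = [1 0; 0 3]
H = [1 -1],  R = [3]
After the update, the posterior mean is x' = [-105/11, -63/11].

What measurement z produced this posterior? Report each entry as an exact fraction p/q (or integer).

z = [-3]

x̄ = F·x = [-12, -6]
P̄ = F·P·Fᵀ + Q = [21 12; 12 11]
S = H·P̄·Hᵀ + R = [11]
K = P̄·Hᵀ·S⁻¹ = [9/11; 1/11]
x' − x̄ = [27/11, 3/11] = K·y
y = (KᵀK)⁻¹·Kᵀ·(x' − x̄) = [3]
z = y + H·x̄ = [3] + [-6] = [-3]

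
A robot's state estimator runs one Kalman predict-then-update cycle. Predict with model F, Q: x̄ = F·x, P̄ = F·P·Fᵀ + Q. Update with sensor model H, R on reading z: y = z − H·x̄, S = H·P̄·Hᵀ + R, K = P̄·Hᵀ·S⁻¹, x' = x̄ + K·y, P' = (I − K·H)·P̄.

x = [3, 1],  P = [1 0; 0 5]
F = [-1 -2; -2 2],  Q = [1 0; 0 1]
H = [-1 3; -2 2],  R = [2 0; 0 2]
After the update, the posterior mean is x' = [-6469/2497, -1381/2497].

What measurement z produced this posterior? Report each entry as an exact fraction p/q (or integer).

x̄ = F·x = [-5, -4]
P̄ = F·P·Fᵀ + Q = [22 -18; -18 25]
S = H·P̄·Hᵀ + R = [357 338; 338 334]
K = P̄·Hᵀ·S⁻¹ = [828/2497 -1436/2497; 997/2497 -366/2497]
x' − x̄ = [6016/2497, 8607/2497] = K·y
y = (KᵀK)⁻¹·Kᵀ·(x' − x̄) = [9, 1]
z = y + H·x̄ = [9, 1] + [-7, 2] = [2, 3]

z = [2, 3]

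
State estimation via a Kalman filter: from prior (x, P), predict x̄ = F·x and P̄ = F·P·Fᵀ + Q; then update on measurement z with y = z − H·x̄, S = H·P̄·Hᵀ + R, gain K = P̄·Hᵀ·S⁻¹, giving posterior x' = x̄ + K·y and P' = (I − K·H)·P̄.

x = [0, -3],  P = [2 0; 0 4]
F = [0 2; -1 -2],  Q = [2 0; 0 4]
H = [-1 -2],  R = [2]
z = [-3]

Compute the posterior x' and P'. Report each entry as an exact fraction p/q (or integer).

x̄ = F·x = [-6, 6]
P̄ = F·P·Fᵀ + Q = [18 -16; -16 22]
y = z − H·x̄ = [3]
S = H·P̄·Hᵀ + R = [44]
K = P̄·Hᵀ·S⁻¹ = [7/22; -7/11]
x' = x̄ + K·y = [-111/22, 45/11]
P' = (I − K·H)·P̄ = [149/11 -78/11; -78/11 46/11]

x' = [-111/22, 45/11]
P' = [149/11 -78/11; -78/11 46/11]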